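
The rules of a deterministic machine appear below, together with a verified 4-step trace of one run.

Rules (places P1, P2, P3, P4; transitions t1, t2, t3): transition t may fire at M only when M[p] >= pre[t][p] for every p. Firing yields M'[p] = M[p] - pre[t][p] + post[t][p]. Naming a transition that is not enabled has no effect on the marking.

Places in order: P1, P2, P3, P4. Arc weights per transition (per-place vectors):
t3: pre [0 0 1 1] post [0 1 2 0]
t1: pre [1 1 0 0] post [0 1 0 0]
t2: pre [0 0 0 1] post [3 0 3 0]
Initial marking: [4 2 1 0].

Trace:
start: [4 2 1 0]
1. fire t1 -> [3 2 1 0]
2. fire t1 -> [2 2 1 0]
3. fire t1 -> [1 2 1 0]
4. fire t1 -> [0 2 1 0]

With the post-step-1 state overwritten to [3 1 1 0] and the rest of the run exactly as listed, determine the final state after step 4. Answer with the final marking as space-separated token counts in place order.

0 1 1 0

state after step 1 := [3 1 1 0]
2. fire t1 -> [2 1 1 0]
3. fire t1 -> [1 1 1 0]
4. fire t1 -> [0 1 1 0]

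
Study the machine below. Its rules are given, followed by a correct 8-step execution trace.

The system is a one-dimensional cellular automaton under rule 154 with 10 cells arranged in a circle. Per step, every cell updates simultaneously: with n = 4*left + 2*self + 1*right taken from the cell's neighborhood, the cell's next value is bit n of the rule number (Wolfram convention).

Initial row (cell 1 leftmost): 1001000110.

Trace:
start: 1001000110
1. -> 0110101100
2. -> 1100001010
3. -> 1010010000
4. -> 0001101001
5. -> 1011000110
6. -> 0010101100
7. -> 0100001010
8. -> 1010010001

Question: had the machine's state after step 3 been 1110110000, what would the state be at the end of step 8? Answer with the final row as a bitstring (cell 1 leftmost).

state after step 3 := 1110110000
4. -> 1100101001
5. -> 1011000111
6. -> 0010101111
7. -> 1100001110
8. -> 1010011100

1010011100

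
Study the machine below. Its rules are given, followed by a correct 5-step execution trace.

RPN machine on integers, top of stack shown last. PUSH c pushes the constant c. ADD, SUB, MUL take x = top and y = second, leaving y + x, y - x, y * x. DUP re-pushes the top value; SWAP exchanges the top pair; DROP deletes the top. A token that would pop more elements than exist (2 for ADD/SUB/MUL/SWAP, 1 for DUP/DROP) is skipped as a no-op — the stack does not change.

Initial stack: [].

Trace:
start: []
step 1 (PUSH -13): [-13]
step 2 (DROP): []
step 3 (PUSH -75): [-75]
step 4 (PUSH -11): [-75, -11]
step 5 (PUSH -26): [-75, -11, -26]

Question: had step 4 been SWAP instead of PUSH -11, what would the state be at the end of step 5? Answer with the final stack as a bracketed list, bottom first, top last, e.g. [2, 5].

(re-executing from step 4 with the substitution; state before step 4: [-75])
step 4 (SWAP): [-75]
step 5 (PUSH -26): [-75, -26]

[-75, -26]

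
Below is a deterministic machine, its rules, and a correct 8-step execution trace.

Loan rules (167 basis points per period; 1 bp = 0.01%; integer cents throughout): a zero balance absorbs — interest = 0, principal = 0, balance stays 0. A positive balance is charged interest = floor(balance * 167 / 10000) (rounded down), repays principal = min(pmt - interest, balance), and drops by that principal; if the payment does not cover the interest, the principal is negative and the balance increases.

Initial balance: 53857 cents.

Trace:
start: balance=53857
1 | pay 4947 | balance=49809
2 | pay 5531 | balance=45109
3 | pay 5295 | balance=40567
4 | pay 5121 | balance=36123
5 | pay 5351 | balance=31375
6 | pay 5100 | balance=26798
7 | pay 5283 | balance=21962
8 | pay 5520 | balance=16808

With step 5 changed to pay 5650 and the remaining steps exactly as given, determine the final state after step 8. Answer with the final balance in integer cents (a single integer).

16494

(re-executing from step 5 with the substitution; state before step 5: balance=36123)
5 | pay 5650 | balance=31076
6 | pay 5100 | balance=26494
7 | pay 5283 | balance=21653
8 | pay 5520 | balance=16494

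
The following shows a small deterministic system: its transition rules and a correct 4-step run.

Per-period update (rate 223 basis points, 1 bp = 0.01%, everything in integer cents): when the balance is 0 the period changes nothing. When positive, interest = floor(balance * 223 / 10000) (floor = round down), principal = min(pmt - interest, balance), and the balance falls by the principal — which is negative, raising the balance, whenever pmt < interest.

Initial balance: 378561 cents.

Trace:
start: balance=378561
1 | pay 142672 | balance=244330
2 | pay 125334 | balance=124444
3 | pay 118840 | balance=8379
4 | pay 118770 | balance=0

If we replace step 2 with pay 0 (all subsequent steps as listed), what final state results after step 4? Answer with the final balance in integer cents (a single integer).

20782

(re-executing from step 2 with the substitution; state before step 2: balance=244330)
2 | pay 0 | balance=249778
3 | pay 118840 | balance=136508
4 | pay 118770 | balance=20782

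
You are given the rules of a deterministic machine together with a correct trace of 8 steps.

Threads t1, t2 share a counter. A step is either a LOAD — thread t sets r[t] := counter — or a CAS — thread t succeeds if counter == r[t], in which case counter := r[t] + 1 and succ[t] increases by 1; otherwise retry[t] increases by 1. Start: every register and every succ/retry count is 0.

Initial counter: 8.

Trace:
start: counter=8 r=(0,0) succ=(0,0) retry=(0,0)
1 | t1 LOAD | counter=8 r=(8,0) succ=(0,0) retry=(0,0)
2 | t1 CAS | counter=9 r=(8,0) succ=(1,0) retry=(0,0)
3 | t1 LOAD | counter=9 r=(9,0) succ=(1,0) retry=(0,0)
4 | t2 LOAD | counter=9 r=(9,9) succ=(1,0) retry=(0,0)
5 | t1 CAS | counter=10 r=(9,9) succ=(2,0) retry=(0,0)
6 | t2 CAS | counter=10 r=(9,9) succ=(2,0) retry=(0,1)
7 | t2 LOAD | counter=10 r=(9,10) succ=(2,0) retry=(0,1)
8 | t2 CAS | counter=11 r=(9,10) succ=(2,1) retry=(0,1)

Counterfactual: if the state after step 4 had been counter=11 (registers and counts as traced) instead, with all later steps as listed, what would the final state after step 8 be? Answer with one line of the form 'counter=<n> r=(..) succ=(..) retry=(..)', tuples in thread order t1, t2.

counter=12 r=(9,11) succ=(1,1) retry=(1,1)

state after step 4 := counter=11 r=(9,9) succ=(1,0) retry=(0,0)
5 | t1 CAS | counter=11 r=(9,9) succ=(1,0) retry=(1,0)
6 | t2 CAS | counter=11 r=(9,9) succ=(1,0) retry=(1,1)
7 | t2 LOAD | counter=11 r=(9,11) succ=(1,0) retry=(1,1)
8 | t2 CAS | counter=12 r=(9,11) succ=(1,1) retry=(1,1)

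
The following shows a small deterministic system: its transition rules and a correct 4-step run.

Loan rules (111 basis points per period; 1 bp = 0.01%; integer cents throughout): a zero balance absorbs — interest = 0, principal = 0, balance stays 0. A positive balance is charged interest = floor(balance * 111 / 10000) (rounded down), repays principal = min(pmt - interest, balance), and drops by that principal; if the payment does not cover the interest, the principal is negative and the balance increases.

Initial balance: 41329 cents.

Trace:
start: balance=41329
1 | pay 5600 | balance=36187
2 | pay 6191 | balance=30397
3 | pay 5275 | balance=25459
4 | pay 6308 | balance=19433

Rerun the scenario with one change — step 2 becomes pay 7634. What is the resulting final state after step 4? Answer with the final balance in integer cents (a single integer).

17958

(re-executing from step 2 with the substitution; state before step 2: balance=36187)
2 | pay 7634 | balance=28954
3 | pay 5275 | balance=24000
4 | pay 6308 | balance=17958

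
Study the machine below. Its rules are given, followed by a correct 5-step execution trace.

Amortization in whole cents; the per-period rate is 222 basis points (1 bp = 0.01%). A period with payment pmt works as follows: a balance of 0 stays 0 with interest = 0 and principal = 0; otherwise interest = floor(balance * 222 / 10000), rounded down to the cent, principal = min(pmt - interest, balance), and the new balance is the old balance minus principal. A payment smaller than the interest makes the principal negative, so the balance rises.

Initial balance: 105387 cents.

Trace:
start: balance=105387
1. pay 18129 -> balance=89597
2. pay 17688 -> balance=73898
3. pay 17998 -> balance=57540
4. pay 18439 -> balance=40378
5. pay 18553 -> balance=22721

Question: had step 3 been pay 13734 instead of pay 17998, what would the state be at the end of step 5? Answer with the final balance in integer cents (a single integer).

(re-executing from step 3 with the substitution; state before step 3: balance=73898)
3. pay 13734 -> balance=61804
4. pay 18439 -> balance=44737
5. pay 18553 -> balance=27177

27177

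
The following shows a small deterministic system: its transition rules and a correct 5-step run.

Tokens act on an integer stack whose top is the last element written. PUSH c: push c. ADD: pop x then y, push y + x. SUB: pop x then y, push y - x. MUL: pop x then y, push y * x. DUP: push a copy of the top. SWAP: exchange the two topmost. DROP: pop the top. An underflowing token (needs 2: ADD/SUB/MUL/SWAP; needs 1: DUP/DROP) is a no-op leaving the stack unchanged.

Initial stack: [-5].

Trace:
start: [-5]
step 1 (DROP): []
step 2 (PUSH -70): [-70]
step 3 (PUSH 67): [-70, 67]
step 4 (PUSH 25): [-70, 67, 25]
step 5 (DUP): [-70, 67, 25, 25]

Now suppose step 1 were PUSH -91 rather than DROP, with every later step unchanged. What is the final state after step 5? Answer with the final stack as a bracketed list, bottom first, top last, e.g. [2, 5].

[-5, -91, -70, 67, 25, 25]

(re-executing from step 1 with the substitution; state before step 1: [-5])
step 1 (PUSH -91): [-5, -91]
step 2 (PUSH -70): [-5, -91, -70]
step 3 (PUSH 67): [-5, -91, -70, 67]
step 4 (PUSH 25): [-5, -91, -70, 67, 25]
step 5 (DUP): [-5, -91, -70, 67, 25, 25]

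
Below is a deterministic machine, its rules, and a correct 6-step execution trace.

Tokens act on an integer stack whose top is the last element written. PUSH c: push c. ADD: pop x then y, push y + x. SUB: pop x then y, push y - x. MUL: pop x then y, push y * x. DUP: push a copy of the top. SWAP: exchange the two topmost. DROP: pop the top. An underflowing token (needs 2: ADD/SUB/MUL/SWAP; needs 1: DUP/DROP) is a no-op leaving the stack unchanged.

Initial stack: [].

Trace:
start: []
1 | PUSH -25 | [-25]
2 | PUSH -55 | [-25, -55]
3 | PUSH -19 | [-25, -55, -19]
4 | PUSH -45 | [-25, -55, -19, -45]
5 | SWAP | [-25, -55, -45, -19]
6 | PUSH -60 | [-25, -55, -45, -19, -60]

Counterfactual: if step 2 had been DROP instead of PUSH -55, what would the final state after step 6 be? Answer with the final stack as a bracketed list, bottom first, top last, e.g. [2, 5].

(re-executing from step 2 with the substitution; state before step 2: [-25])
2 | DROP | []
3 | PUSH -19 | [-19]
4 | PUSH -45 | [-19, -45]
5 | SWAP | [-45, -19]
6 | PUSH -60 | [-45, -19, -60]

[-45, -19, -60]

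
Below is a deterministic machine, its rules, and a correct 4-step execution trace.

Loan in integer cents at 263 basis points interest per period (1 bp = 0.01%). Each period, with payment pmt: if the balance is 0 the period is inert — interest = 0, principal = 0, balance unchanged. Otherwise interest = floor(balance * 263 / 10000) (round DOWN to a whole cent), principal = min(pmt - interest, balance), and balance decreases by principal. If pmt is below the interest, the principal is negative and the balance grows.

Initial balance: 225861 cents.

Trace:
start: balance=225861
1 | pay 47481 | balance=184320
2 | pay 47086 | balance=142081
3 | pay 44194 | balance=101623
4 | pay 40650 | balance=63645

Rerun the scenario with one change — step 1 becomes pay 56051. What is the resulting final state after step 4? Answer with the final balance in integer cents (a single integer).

(re-executing from step 1 with the substitution; state before step 1: balance=225861)
1 | pay 56051 | balance=175750
2 | pay 47086 | balance=133286
3 | pay 44194 | balance=92597
4 | pay 40650 | balance=54382

54382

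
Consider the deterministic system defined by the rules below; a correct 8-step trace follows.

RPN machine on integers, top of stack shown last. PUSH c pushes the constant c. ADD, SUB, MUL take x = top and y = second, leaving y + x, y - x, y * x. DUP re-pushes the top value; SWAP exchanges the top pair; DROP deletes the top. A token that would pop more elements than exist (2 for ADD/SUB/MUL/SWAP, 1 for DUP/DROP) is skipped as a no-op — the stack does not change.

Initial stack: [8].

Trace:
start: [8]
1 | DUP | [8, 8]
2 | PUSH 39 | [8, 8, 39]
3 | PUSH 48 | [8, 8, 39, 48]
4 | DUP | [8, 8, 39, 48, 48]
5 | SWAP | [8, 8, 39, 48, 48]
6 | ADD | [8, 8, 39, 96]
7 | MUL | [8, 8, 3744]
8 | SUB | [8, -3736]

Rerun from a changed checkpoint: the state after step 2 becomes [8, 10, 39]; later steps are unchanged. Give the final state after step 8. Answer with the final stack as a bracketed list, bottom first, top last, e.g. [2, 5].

[8, -3734]

state after step 2 := [8, 10, 39]
3 | PUSH 48 | [8, 10, 39, 48]
4 | DUP | [8, 10, 39, 48, 48]
5 | SWAP | [8, 10, 39, 48, 48]
6 | ADD | [8, 10, 39, 96]
7 | MUL | [8, 10, 3744]
8 | SUB | [8, -3734]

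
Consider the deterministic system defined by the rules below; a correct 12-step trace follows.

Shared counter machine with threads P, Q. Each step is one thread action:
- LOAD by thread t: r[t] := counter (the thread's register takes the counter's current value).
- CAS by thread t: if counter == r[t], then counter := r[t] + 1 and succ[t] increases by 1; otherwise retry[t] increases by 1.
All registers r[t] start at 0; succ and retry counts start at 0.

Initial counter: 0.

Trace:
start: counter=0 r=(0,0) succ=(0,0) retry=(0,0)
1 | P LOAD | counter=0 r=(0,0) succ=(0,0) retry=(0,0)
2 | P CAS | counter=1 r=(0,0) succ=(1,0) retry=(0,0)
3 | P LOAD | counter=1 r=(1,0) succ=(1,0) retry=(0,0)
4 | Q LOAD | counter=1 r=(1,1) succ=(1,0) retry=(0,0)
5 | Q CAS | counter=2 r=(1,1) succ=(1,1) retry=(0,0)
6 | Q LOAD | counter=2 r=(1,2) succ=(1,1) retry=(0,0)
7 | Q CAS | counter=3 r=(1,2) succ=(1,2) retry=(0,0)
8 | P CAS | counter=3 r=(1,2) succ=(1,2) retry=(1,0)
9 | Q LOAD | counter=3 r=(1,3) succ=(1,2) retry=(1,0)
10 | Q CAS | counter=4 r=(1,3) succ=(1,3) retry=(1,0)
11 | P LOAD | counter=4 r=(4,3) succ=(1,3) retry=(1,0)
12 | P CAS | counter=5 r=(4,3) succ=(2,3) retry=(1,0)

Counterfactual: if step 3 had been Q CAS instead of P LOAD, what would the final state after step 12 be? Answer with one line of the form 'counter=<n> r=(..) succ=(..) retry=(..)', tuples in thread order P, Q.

(re-executing from step 3 with the substitution; state before step 3: counter=1 r=(0,0) succ=(1,0) retry=(0,0))
3 | Q CAS | counter=1 r=(0,0) succ=(1,0) retry=(0,1)
4 | Q LOAD | counter=1 r=(0,1) succ=(1,0) retry=(0,1)
5 | Q CAS | counter=2 r=(0,1) succ=(1,1) retry=(0,1)
6 | Q LOAD | counter=2 r=(0,2) succ=(1,1) retry=(0,1)
7 | Q CAS | counter=3 r=(0,2) succ=(1,2) retry=(0,1)
8 | P CAS | counter=3 r=(0,2) succ=(1,2) retry=(1,1)
9 | Q LOAD | counter=3 r=(0,3) succ=(1,2) retry=(1,1)
10 | Q CAS | counter=4 r=(0,3) succ=(1,3) retry=(1,1)
11 | P LOAD | counter=4 r=(4,3) succ=(1,3) retry=(1,1)
12 | P CAS | counter=5 r=(4,3) succ=(2,3) retry=(1,1)

counter=5 r=(4,3) succ=(2,3) retry=(1,1)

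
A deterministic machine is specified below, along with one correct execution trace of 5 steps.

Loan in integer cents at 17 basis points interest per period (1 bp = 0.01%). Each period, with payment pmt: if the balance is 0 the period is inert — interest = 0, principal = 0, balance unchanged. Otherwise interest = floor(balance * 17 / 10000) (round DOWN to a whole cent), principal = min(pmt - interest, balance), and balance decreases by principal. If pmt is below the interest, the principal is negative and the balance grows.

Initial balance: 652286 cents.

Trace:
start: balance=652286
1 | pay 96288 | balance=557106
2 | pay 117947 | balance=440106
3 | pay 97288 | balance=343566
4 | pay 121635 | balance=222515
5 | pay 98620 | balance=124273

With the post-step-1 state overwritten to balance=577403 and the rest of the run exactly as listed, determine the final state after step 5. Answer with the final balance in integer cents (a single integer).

144706

state after step 1 := balance=577403
2 | pay 117947 | balance=460437
3 | pay 97288 | balance=363931
4 | pay 121635 | balance=242914
5 | pay 98620 | balance=144706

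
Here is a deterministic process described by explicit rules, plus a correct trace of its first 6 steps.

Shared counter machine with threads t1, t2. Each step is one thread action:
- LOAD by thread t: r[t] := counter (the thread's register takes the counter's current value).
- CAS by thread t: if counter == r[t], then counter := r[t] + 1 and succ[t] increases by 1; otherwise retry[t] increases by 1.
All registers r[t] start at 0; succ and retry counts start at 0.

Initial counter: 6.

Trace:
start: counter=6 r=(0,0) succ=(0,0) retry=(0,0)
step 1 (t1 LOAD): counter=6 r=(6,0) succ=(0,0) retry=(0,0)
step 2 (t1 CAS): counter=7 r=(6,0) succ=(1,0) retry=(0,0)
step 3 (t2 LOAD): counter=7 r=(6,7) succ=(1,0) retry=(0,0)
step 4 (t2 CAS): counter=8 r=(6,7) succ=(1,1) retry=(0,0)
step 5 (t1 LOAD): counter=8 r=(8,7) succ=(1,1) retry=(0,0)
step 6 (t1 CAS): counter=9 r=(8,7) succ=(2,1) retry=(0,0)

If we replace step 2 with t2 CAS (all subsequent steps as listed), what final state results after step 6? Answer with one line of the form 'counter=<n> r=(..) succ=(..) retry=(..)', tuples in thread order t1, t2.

counter=8 r=(7,6) succ=(1,1) retry=(0,1)

(re-executing from step 2 with the substitution; state before step 2: counter=6 r=(6,0) succ=(0,0) retry=(0,0))
step 2 (t2 CAS): counter=6 r=(6,0) succ=(0,0) retry=(0,1)
step 3 (t2 LOAD): counter=6 r=(6,6) succ=(0,0) retry=(0,1)
step 4 (t2 CAS): counter=7 r=(6,6) succ=(0,1) retry=(0,1)
step 5 (t1 LOAD): counter=7 r=(7,6) succ=(0,1) retry=(0,1)
step 6 (t1 CAS): counter=8 r=(7,6) succ=(1,1) retry=(0,1)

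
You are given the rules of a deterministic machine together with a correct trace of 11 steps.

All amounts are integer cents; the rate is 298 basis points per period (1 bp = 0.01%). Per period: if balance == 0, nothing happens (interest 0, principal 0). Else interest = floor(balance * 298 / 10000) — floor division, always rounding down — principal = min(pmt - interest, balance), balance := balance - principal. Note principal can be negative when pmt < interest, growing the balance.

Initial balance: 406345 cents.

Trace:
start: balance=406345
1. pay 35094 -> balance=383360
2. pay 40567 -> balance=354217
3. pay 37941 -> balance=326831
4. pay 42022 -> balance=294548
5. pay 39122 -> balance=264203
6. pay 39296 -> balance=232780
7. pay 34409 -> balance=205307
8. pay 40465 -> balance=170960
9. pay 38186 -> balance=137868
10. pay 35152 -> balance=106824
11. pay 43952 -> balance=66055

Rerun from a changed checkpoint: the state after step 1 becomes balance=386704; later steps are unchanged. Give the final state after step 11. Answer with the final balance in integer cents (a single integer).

state after step 1 := balance=386704
2. pay 40567 -> balance=357660
3. pay 37941 -> balance=330377
4. pay 42022 -> balance=298200
5. pay 39122 -> balance=267964
6. pay 39296 -> balance=236653
7. pay 34409 -> balance=209296
8. pay 40465 -> balance=175068
9. pay 38186 -> balance=142099
10. pay 35152 -> balance=111181
11. pay 43952 -> balance=70542

70542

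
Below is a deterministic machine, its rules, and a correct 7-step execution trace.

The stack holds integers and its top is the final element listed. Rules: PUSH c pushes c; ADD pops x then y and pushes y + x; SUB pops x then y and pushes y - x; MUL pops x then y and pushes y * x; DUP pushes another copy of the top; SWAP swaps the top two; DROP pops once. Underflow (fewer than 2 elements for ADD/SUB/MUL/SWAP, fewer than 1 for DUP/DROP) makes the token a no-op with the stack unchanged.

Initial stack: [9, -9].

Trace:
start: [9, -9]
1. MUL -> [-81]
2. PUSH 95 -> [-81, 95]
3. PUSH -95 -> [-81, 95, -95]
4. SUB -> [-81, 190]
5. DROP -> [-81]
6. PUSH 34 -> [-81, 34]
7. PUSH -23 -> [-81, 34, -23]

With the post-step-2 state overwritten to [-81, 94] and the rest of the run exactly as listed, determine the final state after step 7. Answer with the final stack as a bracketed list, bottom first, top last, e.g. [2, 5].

state after step 2 := [-81, 94]
3. PUSH -95 -> [-81, 94, -95]
4. SUB -> [-81, 189]
5. DROP -> [-81]
6. PUSH 34 -> [-81, 34]
7. PUSH -23 -> [-81, 34, -23]

[-81, 34, -23]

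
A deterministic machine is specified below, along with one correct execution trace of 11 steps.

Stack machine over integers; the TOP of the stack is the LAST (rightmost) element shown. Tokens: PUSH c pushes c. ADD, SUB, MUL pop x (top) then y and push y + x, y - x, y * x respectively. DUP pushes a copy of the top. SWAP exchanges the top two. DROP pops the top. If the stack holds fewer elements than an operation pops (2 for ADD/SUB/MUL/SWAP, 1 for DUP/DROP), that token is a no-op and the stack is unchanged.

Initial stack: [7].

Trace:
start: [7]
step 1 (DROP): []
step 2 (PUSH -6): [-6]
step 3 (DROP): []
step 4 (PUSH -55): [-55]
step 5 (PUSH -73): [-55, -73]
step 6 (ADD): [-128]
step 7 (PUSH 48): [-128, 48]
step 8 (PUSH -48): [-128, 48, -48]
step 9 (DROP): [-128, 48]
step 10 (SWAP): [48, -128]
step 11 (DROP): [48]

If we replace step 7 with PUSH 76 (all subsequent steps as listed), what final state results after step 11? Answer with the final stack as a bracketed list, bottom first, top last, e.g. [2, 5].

[76]

(re-executing from step 7 with the substitution; state before step 7: [-128])
step 7 (PUSH 76): [-128, 76]
step 8 (PUSH -48): [-128, 76, -48]
step 9 (DROP): [-128, 76]
step 10 (SWAP): [76, -128]
step 11 (DROP): [76]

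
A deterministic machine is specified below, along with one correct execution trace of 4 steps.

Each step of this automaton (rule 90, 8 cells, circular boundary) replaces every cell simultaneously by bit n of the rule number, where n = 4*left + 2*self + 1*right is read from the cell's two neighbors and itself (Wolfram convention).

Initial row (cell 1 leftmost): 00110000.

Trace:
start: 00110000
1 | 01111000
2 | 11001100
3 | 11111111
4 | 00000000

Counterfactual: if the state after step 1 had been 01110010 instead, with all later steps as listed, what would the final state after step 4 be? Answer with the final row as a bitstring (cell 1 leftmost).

00000000

state after step 1 := 01110010
2 | 11011101
3 | 01010101
4 | 00000000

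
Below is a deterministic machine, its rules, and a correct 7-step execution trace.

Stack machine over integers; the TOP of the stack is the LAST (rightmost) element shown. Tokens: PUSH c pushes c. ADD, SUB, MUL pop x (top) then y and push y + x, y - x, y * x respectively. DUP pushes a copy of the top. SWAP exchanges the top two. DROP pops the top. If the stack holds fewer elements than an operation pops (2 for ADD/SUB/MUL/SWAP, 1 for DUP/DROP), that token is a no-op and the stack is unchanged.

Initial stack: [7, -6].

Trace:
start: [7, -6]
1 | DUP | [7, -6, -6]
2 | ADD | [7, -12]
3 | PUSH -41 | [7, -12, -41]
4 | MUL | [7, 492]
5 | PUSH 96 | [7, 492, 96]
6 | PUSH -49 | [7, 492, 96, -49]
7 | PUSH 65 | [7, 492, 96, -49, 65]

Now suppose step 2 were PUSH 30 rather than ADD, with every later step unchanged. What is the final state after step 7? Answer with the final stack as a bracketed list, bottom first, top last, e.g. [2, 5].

(re-executing from step 2 with the substitution; state before step 2: [7, -6, -6])
2 | PUSH 30 | [7, -6, -6, 30]
3 | PUSH -41 | [7, -6, -6, 30, -41]
4 | MUL | [7, -6, -6, -1230]
5 | PUSH 96 | [7, -6, -6, -1230, 96]
6 | PUSH -49 | [7, -6, -6, -1230, 96, -49]
7 | PUSH 65 | [7, -6, -6, -1230, 96, -49, 65]

[7, -6, -6, -1230, 96, -49, 65]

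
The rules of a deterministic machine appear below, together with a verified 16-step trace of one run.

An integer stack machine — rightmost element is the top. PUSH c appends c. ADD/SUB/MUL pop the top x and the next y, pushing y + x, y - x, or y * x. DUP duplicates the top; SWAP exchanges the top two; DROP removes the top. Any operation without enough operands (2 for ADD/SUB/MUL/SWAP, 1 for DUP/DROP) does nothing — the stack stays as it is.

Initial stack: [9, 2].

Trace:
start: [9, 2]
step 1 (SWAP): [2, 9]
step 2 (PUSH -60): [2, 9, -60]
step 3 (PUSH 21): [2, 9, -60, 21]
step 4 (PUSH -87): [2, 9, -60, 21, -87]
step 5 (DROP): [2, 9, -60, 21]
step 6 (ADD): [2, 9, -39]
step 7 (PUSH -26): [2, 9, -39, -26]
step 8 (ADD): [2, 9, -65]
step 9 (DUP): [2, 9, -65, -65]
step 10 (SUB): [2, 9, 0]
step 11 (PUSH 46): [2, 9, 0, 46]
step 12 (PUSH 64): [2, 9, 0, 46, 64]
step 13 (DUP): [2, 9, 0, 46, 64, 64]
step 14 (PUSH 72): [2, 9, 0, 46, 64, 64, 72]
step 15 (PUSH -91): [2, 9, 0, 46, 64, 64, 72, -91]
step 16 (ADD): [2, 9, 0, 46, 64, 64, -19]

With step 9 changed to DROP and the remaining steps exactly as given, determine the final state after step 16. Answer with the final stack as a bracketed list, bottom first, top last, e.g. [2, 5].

(re-executing from step 9 with the substitution; state before step 9: [2, 9, -65])
step 9 (DROP): [2, 9]
step 10 (SUB): [-7]
step 11 (PUSH 46): [-7, 46]
step 12 (PUSH 64): [-7, 46, 64]
step 13 (DUP): [-7, 46, 64, 64]
step 14 (PUSH 72): [-7, 46, 64, 64, 72]
step 15 (PUSH -91): [-7, 46, 64, 64, 72, -91]
step 16 (ADD): [-7, 46, 64, 64, -19]

[-7, 46, 64, 64, -19]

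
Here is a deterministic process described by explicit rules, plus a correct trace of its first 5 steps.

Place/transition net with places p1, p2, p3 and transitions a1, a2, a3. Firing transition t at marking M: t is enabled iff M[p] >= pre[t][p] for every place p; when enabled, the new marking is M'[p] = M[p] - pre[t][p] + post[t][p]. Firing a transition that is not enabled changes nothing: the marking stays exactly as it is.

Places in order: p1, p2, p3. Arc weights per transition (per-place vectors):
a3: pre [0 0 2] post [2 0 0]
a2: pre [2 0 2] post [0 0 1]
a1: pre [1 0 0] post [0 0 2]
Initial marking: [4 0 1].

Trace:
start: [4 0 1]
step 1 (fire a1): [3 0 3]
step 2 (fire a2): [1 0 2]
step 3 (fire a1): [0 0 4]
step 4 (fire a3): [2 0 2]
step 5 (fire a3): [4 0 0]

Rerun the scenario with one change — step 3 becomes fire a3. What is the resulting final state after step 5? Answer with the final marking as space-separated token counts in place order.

(re-executing from step 3 with the substitution; state before step 3: [1 0 2])
step 3 (fire a3): [3 0 0]
step 4 (fire a3): [3 0 0]
step 5 (fire a3): [3 0 0]

3 0 0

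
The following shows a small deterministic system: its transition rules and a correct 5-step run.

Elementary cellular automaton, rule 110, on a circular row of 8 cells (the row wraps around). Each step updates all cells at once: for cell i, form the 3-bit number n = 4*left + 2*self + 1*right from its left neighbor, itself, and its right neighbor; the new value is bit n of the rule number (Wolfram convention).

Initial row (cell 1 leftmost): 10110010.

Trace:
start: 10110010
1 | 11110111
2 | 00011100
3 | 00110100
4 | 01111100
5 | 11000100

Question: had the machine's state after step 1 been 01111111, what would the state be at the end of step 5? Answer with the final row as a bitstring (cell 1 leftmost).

state after step 1 := 01111111
2 | 11000001
3 | 01000011
4 | 11000111
5 | 01001100

01001100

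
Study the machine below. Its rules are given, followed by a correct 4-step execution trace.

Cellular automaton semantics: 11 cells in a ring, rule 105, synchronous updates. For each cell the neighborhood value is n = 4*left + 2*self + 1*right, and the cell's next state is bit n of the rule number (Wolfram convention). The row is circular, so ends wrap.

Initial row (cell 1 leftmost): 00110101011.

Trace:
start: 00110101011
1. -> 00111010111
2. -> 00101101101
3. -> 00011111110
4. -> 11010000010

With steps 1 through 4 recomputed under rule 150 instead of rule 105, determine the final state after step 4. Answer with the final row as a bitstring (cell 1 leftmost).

(re-executing steps 1..4 under rule 150; state before step 1: 00110101011)
1. -> 11000101000
2. -> 00101101101
3. -> 11100000001
4. -> 11010000010

11010000010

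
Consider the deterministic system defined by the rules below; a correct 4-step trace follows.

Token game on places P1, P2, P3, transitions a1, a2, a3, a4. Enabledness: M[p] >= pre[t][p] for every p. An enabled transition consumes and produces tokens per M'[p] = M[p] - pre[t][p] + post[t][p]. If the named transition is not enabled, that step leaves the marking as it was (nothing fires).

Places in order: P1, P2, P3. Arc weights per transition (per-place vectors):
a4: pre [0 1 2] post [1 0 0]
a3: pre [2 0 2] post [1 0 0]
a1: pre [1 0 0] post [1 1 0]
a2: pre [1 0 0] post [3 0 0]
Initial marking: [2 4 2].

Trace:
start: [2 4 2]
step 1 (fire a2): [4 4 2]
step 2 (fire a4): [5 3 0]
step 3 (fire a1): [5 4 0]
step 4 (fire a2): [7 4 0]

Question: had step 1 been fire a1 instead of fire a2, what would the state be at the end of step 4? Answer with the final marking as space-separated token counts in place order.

(re-executing from step 1 with the substitution; state before step 1: [2 4 2])
step 1 (fire a1): [2 5 2]
step 2 (fire a4): [3 4 0]
step 3 (fire a1): [3 5 0]
step 4 (fire a2): [5 5 0]

5 5 0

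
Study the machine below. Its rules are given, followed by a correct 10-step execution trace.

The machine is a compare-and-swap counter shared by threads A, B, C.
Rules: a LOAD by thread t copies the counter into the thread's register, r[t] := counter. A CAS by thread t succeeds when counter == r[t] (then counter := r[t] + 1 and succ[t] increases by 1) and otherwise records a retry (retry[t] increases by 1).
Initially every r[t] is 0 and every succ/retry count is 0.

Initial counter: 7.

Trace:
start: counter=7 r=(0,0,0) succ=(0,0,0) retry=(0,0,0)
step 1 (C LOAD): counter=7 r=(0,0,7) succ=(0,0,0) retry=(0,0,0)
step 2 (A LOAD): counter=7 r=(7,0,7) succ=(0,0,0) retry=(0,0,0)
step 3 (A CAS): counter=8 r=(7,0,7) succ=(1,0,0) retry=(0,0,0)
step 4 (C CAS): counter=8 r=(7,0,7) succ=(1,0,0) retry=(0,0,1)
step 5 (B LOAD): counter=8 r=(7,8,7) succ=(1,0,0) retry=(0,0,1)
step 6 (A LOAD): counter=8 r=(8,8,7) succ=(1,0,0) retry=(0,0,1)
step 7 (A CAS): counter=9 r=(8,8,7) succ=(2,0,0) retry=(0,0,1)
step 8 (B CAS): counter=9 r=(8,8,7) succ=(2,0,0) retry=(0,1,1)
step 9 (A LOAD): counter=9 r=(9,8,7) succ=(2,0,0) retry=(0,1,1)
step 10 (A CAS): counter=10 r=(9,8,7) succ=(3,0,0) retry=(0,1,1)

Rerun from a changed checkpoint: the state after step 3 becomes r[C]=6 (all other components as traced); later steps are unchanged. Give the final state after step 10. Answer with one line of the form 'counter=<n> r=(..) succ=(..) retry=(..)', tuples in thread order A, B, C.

state after step 3 := counter=8 r=(7,0,6) succ=(1,0,0) retry=(0,0,0)
step 4 (C CAS): counter=8 r=(7,0,6) succ=(1,0,0) retry=(0,0,1)
step 5 (B LOAD): counter=8 r=(7,8,6) succ=(1,0,0) retry=(0,0,1)
step 6 (A LOAD): counter=8 r=(8,8,6) succ=(1,0,0) retry=(0,0,1)
step 7 (A CAS): counter=9 r=(8,8,6) succ=(2,0,0) retry=(0,0,1)
step 8 (B CAS): counter=9 r=(8,8,6) succ=(2,0,0) retry=(0,1,1)
step 9 (A LOAD): counter=9 r=(9,8,6) succ=(2,0,0) retry=(0,1,1)
step 10 (A CAS): counter=10 r=(9,8,6) succ=(3,0,0) retry=(0,1,1)

counter=10 r=(9,8,6) succ=(3,0,0) retry=(0,1,1)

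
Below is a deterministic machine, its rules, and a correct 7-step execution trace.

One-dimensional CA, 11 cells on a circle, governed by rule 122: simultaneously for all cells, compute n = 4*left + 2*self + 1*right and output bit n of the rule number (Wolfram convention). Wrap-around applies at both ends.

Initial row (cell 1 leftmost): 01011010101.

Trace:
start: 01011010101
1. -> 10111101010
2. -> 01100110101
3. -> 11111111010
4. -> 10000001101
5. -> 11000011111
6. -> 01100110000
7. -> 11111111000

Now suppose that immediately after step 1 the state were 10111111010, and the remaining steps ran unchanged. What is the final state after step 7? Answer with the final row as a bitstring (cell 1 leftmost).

state after step 1 := 10111111010
2. -> 01100001101
3. -> 11110011110
4. -> 10011110011
5. -> 11110011110
6. -> 10011110011
7. -> 11110011110

11110011110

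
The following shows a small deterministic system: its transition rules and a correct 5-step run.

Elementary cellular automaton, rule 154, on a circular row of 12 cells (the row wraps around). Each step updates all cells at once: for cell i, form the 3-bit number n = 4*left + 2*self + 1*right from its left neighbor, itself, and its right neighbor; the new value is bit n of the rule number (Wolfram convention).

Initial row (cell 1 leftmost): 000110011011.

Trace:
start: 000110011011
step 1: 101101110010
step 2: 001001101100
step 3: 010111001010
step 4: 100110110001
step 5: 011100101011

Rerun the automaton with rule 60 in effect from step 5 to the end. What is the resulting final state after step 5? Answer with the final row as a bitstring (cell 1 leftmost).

(re-executing step 5 under rule 60; state before step 5: 100110110001)
step 5: 010101101001

010101101001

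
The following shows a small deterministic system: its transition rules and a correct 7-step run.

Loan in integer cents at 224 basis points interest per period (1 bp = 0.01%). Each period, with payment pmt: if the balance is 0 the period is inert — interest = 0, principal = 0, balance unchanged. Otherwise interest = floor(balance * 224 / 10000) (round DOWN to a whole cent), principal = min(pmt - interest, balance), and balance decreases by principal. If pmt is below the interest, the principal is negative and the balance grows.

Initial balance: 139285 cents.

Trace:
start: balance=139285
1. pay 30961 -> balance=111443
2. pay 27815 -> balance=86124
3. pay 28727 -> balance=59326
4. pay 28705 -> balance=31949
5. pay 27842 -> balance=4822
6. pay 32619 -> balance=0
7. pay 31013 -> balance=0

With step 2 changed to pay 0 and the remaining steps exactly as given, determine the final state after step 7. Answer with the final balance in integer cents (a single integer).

0

(re-executing from step 2 with the substitution; state before step 2: balance=111443)
2. pay 0 -> balance=113939
3. pay 28727 -> balance=87764
4. pay 28705 -> balance=61024
5. pay 27842 -> balance=34548
6. pay 32619 -> balance=2702
7. pay 31013 -> balance=0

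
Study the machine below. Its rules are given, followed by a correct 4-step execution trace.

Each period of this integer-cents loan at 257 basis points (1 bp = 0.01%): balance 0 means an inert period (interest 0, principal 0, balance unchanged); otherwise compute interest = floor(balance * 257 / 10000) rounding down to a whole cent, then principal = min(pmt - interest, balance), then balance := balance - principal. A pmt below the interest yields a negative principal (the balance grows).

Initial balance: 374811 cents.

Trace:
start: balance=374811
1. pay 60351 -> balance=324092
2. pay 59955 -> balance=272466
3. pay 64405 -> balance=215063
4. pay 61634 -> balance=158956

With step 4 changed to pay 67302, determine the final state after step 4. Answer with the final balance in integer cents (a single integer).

153288

(re-executing from step 4 with the substitution; state before step 4: balance=215063)
4. pay 67302 -> balance=153288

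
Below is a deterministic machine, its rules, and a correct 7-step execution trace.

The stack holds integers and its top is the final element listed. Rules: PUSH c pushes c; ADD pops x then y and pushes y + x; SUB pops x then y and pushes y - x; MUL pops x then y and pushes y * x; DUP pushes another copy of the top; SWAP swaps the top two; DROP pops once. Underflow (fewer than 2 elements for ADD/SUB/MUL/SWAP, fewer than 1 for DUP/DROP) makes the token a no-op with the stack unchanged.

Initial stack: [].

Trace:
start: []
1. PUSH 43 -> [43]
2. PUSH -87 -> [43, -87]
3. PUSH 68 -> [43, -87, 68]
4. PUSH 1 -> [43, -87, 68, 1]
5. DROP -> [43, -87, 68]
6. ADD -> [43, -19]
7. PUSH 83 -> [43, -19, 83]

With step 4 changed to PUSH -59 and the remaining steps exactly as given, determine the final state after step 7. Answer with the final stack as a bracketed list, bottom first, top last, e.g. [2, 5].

[43, -19, 83]

(re-executing from step 4 with the substitution; state before step 4: [43, -87, 68])
4. PUSH -59 -> [43, -87, 68, -59]
5. DROP -> [43, -87, 68]
6. ADD -> [43, -19]
7. PUSH 83 -> [43, -19, 83]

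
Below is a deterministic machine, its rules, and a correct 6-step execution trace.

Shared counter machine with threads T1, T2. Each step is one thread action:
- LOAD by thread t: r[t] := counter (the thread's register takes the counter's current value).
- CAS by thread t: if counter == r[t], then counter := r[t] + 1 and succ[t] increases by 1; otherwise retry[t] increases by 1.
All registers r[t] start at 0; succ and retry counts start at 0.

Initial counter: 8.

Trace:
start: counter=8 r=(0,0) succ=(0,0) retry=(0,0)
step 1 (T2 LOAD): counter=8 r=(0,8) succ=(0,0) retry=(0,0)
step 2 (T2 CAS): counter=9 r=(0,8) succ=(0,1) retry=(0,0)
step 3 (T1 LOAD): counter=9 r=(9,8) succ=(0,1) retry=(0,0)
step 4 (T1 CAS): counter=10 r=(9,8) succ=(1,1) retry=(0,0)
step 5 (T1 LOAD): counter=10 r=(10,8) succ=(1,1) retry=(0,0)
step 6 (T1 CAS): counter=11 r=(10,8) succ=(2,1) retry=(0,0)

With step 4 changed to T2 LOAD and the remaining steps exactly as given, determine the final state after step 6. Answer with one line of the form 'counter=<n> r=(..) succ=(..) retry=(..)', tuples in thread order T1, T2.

(re-executing from step 4 with the substitution; state before step 4: counter=9 r=(9,8) succ=(0,1) retry=(0,0))
step 4 (T2 LOAD): counter=9 r=(9,9) succ=(0,1) retry=(0,0)
step 5 (T1 LOAD): counter=9 r=(9,9) succ=(0,1) retry=(0,0)
step 6 (T1 CAS): counter=10 r=(9,9) succ=(1,1) retry=(0,0)

counter=10 r=(9,9) succ=(1,1) retry=(0,0)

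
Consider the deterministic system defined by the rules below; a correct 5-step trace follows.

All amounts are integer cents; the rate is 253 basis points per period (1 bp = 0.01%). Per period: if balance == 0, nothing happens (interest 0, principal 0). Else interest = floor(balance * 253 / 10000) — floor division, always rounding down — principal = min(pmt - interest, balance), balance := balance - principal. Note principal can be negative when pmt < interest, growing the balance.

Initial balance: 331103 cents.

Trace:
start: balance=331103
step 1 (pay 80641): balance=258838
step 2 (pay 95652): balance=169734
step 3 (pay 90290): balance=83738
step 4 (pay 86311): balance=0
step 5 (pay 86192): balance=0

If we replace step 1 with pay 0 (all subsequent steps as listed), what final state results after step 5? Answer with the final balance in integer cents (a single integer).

(re-executing from step 1 with the substitution; state before step 1: balance=331103)
step 1 (pay 0): balance=339479
step 2 (pay 95652): balance=252415
step 3 (pay 90290): balance=168511
step 4 (pay 86311): balance=86463
step 5 (pay 86192): balance=2458

2458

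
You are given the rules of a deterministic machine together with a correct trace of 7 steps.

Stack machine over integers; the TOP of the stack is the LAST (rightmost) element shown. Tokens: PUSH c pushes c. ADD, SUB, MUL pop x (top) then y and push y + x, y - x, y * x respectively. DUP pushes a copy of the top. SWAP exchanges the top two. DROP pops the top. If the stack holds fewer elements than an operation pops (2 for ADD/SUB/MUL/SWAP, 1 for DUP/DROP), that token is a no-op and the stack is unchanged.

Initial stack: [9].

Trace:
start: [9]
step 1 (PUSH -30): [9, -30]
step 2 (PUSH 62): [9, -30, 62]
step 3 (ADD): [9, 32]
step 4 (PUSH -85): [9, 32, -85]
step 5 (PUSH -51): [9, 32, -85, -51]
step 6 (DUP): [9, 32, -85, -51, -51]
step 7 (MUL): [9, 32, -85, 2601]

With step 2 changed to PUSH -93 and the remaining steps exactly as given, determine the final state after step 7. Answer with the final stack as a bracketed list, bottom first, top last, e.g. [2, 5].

[9, -123, -85, 2601]

(re-executing from step 2 with the substitution; state before step 2: [9, -30])
step 2 (PUSH -93): [9, -30, -93]
step 3 (ADD): [9, -123]
step 4 (PUSH -85): [9, -123, -85]
step 5 (PUSH -51): [9, -123, -85, -51]
step 6 (DUP): [9, -123, -85, -51, -51]
step 7 (MUL): [9, -123, -85, 2601]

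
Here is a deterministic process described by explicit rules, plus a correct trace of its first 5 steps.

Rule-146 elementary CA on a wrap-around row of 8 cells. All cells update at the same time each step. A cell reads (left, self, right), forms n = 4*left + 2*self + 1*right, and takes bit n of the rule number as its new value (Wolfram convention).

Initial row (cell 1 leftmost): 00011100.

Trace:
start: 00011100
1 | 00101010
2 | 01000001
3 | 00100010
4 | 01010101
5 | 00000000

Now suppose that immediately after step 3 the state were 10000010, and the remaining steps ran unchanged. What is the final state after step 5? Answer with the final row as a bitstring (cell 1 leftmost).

state after step 3 := 10000010
4 | 01000100
5 | 10101010

10101010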